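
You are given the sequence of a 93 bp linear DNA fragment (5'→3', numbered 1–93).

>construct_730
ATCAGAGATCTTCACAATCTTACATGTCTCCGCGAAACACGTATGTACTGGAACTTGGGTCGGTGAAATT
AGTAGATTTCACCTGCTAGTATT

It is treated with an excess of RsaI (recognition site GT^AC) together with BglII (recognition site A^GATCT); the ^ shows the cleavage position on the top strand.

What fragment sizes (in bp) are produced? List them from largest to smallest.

47, 40, 6 bp

The RsaI site (GTAC) starts at position 45.
RsaI cuts after base 2 of each site, so after position 46.
The BglII site (AGATCT) starts at position 6.
BglII cuts after the first base of each site, so after position 6.
Combined cut positions: 6, 46.
Linear molecule, 2 cuts → 3 fragments:
  1–6 → 6 bp
  7–46 → 40 bp
  47–93 → 47 bp
Sorted largest to smallest: 47, 40, 6 bp.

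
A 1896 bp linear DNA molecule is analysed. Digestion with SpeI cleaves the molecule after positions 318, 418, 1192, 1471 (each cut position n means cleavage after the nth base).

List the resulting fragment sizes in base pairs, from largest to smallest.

774, 425, 318, 279, 100 bp

Linear molecule, 4 cuts → 5 fragments:
  318 − 0 = 318 bp
  418 − 318 = 100 bp
  1192 − 418 = 774 bp
  1471 − 1192 = 279 bp
  1896 − 1471 = 425 bp
Sorted largest to smallest: 774, 425, 318, 279, 100 bp.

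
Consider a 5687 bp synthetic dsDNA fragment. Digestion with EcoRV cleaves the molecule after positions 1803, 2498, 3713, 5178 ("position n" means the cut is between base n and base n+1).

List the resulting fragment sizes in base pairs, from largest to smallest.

1803, 1465, 1215, 695, 509 bp

Linear molecule, 4 cuts → 5 fragments:
  1803 − 0 = 1803 bp
  2498 − 1803 = 695 bp
  3713 − 2498 = 1215 bp
  5178 − 3713 = 1465 bp
  5687 − 5178 = 509 bp
Sorted largest to smallest: 1803, 1465, 1215, 695, 509 bp.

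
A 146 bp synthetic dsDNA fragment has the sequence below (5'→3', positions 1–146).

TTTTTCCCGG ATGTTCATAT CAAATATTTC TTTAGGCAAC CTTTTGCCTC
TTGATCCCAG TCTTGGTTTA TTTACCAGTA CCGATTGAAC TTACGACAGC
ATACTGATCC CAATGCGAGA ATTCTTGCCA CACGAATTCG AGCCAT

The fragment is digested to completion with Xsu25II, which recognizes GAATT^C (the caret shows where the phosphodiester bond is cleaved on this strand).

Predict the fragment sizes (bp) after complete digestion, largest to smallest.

Xsu25II sites (GAATTC) start at positions 119, 134.
Xsu25II cuts after base 5 of each site (before the last base), so after positions 123, 138.
Linear molecule, 2 cuts → 3 fragments:
  1–123 → 123 bp
  124–138 → 15 bp
  139–146 → 8 bp
Sorted largest to smallest: 123, 15, 8 bp.

123, 15, 8 bp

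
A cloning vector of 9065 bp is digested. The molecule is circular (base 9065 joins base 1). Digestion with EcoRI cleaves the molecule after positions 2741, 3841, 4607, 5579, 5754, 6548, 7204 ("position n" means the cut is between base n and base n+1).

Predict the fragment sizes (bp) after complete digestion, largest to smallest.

Circular molecule, 7 cuts → 7 fragments:
  3841 − 2741 = 1100 bp
  4607 − 3841 = 766 bp
  5579 − 4607 = 972 bp
  5754 − 5579 = 175 bp
  6548 − 5754 = 794 bp
  7204 − 6548 = 656 bp
  wrap: 9065 − 7204 + 2741 = 4602 bp
Sorted largest to smallest: 4602, 1100, 972, 794, 766, 656, 175 bp.

4602, 1100, 972, 794, 766, 656, 175 bp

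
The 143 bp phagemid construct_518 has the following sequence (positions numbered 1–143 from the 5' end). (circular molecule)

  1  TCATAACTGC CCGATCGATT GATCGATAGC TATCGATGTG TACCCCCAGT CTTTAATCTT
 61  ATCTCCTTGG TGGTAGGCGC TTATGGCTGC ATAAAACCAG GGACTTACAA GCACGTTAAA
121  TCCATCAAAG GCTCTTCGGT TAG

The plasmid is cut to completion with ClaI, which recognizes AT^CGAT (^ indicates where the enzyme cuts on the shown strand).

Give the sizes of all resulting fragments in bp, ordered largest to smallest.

125, 10, 8 bp

ClaI sites (ATCGAT) start at positions 14, 22, 32.
ClaI cuts after base 2 of each site, so after positions 15, 23, 33.
Circular molecule, 3 cuts → 3 fragments:
  16–23 → 8 bp
  24–33 → 10 bp
  34–143 then 1–15 → 110 + 15 = 125 bp
Sorted largest to smallest: 125, 10, 8 bp.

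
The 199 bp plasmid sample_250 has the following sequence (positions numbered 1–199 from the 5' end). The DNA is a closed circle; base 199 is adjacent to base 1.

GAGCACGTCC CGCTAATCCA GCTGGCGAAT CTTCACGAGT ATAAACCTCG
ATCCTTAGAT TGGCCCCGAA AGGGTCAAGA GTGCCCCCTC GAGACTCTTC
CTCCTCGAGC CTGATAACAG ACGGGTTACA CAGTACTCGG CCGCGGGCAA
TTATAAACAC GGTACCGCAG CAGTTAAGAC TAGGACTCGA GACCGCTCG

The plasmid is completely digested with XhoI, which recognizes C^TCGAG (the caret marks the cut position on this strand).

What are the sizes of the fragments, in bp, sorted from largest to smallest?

101, 82, 16 bp

XhoI sites (CTCGAG) start at positions 88, 104, 186.
XhoI cuts after the first base of each site, so after positions 88, 104, 186.
Circular molecule, 3 cuts → 3 fragments:
  89–104 → 16 bp
  105–186 → 82 bp
  187–199 then 1–88 → 13 + 88 = 101 bp
Sorted largest to smallest: 101, 82, 16 bp.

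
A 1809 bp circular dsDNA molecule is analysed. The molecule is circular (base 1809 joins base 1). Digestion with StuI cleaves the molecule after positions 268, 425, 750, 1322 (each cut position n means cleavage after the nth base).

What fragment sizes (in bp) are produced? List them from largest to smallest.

Circular molecule, 4 cuts → 4 fragments:
  425 − 268 = 157 bp
  750 − 425 = 325 bp
  1322 − 750 = 572 bp
  wrap: 1809 − 1322 + 268 = 755 bp
Sorted largest to smallest: 755, 572, 325, 157 bp.

755, 572, 325, 157 bp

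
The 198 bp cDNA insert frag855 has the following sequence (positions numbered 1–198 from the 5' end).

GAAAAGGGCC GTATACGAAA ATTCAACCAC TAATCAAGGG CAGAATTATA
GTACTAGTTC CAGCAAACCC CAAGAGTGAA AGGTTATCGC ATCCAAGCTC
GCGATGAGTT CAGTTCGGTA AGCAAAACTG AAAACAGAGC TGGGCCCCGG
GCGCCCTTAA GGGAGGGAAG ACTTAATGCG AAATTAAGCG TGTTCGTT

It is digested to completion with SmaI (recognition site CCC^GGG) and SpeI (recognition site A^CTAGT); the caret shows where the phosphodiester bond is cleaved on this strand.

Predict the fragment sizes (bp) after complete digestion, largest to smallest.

The SmaI site (CCCGGG) starts at position 146.
SmaI cuts after base 3 of each site, so after position 148.
The SpeI site (ACTAGT) starts at position 53.
SpeI cuts after the first base of each site, so after position 53.
Combined cut positions: 53, 148.
Linear molecule, 2 cuts → 3 fragments:
  1–53 → 53 bp
  54–148 → 95 bp
  149–198 → 50 bp
Sorted largest to smallest: 95, 53, 50 bp.

95, 53, 50 bp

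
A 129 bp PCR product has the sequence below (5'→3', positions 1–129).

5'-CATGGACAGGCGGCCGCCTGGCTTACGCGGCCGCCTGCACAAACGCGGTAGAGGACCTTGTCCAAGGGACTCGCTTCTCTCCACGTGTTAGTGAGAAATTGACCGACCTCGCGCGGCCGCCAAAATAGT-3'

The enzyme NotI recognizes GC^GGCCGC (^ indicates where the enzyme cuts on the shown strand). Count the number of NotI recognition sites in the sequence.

GCGGCCGC occurs starting at positions 10, 27, 113.
NotI cuts at 3 sites.

3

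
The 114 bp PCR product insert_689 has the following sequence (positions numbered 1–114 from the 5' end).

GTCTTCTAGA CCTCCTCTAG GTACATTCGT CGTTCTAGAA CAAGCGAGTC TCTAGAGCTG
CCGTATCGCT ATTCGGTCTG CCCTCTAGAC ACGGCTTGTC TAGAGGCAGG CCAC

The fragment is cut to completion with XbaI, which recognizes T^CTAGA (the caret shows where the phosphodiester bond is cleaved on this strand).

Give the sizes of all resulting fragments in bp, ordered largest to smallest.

XbaI sites (TCTAGA) start at positions 5, 34, 51, 84, 99.
XbaI cuts after the first base of each site, so after positions 5, 34, 51, 84, 99.
Linear molecule, 5 cuts → 6 fragments:
  1–5 → 5 bp
  6–34 → 29 bp
  35–51 → 17 bp
  52–84 → 33 bp
  85–99 → 15 bp
  100–114 → 15 bp
Sorted largest to smallest: 33, 29, 17, 15, 15, 5 bp.

33, 29, 17, 15, 15, 5 bp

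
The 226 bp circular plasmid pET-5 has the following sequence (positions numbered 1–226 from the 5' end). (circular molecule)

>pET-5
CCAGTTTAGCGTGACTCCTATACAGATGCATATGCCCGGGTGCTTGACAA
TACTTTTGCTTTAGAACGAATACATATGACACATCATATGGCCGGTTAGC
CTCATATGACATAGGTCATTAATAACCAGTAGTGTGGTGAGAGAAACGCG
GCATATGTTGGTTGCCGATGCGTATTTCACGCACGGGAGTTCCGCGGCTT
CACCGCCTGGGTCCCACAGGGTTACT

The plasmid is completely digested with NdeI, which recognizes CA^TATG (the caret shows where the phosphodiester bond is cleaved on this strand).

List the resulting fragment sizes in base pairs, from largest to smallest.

NdeI sites (CATATG) start at positions 29, 73, 85, 103, 152.
NdeI cuts after base 2 of each site, so after positions 30, 74, 86, 104, 153.
Circular molecule, 5 cuts → 5 fragments:
  31–74 → 44 bp
  75–86 → 12 bp
  87–104 → 18 bp
  105–153 → 49 bp
  154–226 then 1–30 → 73 + 30 = 103 bp
Sorted largest to smallest: 103, 49, 44, 18, 12 bp.

103, 49, 44, 18, 12 bp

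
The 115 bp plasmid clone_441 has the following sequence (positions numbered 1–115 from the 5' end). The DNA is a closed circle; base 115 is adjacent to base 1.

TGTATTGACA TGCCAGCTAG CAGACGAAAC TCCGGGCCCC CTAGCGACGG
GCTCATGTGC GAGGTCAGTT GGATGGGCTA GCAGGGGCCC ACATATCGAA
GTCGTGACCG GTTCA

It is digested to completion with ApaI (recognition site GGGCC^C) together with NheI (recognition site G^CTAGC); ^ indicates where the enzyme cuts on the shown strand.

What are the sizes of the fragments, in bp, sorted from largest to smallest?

42, 39, 22, 12 bp

ApaI sites (GGGCCC) start at positions 34, 85.
ApaI cuts after base 5 of each site (before the last base), so after positions 38, 89.
NheI sites (GCTAGC) start at positions 16, 77.
NheI cuts after the first base of each site, so after positions 16, 77.
Combined cut positions: 16, 38, 77, 89.
Circular molecule, 4 cuts → 4 fragments:
  17–38 → 22 bp
  39–77 → 39 bp
  78–89 → 12 bp
  90–115 then 1–16 → 26 + 16 = 42 bp
Sorted largest to smallest: 42, 39, 22, 12 bp.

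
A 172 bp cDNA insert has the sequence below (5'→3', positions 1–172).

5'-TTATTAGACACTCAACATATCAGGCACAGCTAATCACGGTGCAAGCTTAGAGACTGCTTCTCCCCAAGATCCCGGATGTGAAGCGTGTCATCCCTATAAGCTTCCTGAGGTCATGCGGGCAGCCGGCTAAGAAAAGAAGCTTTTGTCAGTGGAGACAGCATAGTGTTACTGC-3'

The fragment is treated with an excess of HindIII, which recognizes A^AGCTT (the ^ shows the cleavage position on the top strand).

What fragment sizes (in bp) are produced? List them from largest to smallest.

55, 43, 39, 35 bp

HindIII sites (AAGCTT) start at positions 43, 98, 137.
HindIII cuts after the first base of each site, so after positions 43, 98, 137.
Linear molecule, 3 cuts → 4 fragments:
  1–43 → 43 bp
  44–98 → 55 bp
  99–137 → 39 bp
  138–172 → 35 bp
Sorted largest to smallest: 55, 43, 39, 35 bp.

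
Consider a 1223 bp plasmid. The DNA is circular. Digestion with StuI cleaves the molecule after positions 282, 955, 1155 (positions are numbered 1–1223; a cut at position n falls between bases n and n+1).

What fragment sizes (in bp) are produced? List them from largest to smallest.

Circular molecule, 3 cuts → 3 fragments:
  955 − 282 = 673 bp
  1155 − 955 = 200 bp
  wrap: 1223 − 1155 + 282 = 350 bp
Sorted largest to smallest: 673, 350, 200 bp.

673, 350, 200 bp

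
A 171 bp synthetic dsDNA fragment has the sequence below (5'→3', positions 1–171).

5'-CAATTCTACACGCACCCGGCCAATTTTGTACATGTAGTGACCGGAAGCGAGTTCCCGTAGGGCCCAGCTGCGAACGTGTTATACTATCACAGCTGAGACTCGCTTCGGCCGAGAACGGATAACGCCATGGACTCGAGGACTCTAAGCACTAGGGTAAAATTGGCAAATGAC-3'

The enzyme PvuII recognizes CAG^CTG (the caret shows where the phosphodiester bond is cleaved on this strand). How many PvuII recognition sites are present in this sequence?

2

CAGCTG occurs starting at positions 65, 90.
PvuII cuts at 2 sites.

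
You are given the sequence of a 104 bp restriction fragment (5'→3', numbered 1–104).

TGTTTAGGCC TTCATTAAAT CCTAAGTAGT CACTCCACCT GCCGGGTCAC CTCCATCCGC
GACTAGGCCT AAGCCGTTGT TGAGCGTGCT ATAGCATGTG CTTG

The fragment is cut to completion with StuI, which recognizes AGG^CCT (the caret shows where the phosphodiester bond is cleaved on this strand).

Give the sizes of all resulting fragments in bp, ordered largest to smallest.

StuI sites (AGGCCT) start at positions 6, 65.
StuI cuts after base 3 of each site, so after positions 8, 67.
Linear molecule, 2 cuts → 3 fragments:
  1–8 → 8 bp
  9–67 → 59 bp
  68–104 → 37 bp
Sorted largest to smallest: 59, 37, 8 bp.

59, 37, 8 bp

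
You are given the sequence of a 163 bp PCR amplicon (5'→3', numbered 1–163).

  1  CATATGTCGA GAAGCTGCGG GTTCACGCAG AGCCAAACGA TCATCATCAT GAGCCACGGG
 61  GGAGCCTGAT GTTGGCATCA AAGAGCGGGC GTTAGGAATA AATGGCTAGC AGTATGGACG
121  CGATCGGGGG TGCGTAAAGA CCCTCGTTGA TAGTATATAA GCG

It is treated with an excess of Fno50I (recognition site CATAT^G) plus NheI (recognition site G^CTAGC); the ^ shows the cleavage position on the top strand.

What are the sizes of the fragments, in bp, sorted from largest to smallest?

The Fno50I site (CATATG) starts at position 1.
Fno50I cuts after base 5 of each site (before the last base), so after position 5.
The NheI site (GCTAGC) starts at position 105.
NheI cuts after the first base of each site, so after position 105.
Combined cut positions: 5, 105.
Linear molecule, 2 cuts → 3 fragments:
  1–5 → 5 bp
  6–105 → 100 bp
  106–163 → 58 bp
Sorted largest to smallest: 100, 58, 5 bp.

100, 58, 5 bp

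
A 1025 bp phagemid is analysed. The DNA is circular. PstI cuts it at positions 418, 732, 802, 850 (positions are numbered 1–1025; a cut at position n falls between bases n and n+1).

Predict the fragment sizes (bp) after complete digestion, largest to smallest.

Circular molecule, 4 cuts → 4 fragments:
  732 − 418 = 314 bp
  802 − 732 = 70 bp
  850 − 802 = 48 bp
  wrap: 1025 − 850 + 418 = 593 bp
Sorted largest to smallest: 593, 314, 70, 48 bp.

593, 314, 70, 48 bp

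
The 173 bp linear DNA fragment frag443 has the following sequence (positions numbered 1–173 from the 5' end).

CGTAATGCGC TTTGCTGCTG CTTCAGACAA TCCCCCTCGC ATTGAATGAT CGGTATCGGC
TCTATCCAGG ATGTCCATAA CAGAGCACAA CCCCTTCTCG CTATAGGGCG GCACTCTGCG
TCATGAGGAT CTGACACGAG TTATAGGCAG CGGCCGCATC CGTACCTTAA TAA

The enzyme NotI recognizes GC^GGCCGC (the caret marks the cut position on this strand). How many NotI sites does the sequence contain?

GCGGCCGC occurs starting at position 150.
NotI cuts at 1 site.

1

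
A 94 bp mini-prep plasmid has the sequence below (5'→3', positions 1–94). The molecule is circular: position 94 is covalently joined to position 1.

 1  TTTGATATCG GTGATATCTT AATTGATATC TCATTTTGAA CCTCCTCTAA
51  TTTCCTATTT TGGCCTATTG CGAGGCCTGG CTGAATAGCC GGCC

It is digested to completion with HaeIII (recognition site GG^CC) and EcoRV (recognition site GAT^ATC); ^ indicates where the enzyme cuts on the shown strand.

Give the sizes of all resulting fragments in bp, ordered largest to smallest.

36, 17, 12, 12, 9, 8 bp

HaeIII sites (GGCC) start at positions 62, 74, 91.
HaeIII cuts after base 2 of each site, so after positions 63, 75, 92.
EcoRV sites (GATATC) start at positions 4, 13, 25.
EcoRV cuts after base 3 of each site, so after positions 6, 15, 27.
Combined cut positions: 6, 15, 27, 63, 75, 92.
Circular molecule, 6 cuts → 6 fragments:
  7–15 → 9 bp
  16–27 → 12 bp
  28–63 → 36 bp
  64–75 → 12 bp
  76–92 → 17 bp
  93–94 then 1–6 → 2 + 6 = 8 bp
Sorted largest to smallest: 36, 17, 12, 12, 9, 8 bp.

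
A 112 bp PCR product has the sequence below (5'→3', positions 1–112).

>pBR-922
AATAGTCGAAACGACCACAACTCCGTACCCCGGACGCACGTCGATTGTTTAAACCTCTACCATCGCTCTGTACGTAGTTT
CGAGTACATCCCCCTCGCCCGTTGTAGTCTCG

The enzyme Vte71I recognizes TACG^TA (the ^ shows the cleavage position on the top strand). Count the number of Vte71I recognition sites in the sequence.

1

TACGTA occurs starting at position 71.
Vte71I cuts at 1 site.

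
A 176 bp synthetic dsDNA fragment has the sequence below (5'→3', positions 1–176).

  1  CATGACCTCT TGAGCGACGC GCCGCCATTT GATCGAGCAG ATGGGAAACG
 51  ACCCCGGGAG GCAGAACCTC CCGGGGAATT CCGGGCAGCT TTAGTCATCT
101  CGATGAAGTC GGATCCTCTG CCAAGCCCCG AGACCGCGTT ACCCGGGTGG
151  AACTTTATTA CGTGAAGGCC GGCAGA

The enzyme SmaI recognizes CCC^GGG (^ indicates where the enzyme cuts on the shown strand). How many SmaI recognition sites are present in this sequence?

CCCGGG occurs starting at positions 53, 70, 142.
SmaI cuts at 3 sites.

3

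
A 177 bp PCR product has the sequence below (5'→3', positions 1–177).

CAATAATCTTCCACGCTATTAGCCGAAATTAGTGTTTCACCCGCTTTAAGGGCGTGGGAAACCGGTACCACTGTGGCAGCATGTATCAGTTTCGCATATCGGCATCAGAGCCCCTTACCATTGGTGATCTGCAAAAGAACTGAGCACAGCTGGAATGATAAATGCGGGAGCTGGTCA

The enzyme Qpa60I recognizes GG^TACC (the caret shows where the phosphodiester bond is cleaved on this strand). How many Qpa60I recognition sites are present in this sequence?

1

GGTACC occurs starting at position 64.
Qpa60I cuts at 1 site.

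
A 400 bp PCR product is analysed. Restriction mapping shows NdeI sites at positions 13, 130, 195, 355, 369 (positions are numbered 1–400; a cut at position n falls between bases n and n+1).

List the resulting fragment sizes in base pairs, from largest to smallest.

160, 117, 65, 31, 14, 13 bp

Linear molecule, 5 cuts → 6 fragments:
  13 − 0 = 13 bp
  130 − 13 = 117 bp
  195 − 130 = 65 bp
  355 − 195 = 160 bp
  369 − 355 = 14 bp
  400 − 369 = 31 bp
Sorted largest to smallest: 160, 117, 65, 31, 14, 13 bp.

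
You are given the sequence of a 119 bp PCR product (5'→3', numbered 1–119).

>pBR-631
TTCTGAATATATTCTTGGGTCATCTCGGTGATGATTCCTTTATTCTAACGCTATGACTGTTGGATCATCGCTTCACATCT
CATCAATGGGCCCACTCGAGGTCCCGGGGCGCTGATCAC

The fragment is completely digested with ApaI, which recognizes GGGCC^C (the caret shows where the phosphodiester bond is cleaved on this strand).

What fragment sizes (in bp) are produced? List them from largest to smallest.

The ApaI site (GGGCCC) starts at position 88.
ApaI cuts after base 5 of each site (before the last base), so after position 92.
Linear molecule, 1 cut → 2 fragments:
  1–92 → 92 bp
  93–119 → 27 bp
Sorted largest to smallest: 92, 27 bp.

92, 27 bp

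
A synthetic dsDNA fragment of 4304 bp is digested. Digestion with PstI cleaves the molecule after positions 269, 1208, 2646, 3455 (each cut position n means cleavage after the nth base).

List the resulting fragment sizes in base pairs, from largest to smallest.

1438, 939, 849, 809, 269 bp

Linear molecule, 4 cuts → 5 fragments:
  269 − 0 = 269 bp
  1208 − 269 = 939 bp
  2646 − 1208 = 1438 bp
  3455 − 2646 = 809 bp
  4304 − 3455 = 849 bp
Sorted largest to smallest: 1438, 939, 849, 809, 269 bp.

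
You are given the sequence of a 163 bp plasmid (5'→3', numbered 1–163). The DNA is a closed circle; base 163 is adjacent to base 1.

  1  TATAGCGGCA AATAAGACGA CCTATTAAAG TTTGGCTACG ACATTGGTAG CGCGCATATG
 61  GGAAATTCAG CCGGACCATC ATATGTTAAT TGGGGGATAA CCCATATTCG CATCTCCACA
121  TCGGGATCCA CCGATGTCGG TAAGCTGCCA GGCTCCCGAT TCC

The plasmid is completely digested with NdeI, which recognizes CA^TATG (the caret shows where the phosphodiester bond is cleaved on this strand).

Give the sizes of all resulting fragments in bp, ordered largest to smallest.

138, 25 bp

NdeI sites (CATATG) start at positions 55, 80.
NdeI cuts after base 2 of each site, so after positions 56, 81.
Circular molecule, 2 cuts → 2 fragments:
  57–81 → 25 bp
  82–163 then 1–56 → 82 + 56 = 138 bp
Sorted largest to smallest: 138, 25 bp.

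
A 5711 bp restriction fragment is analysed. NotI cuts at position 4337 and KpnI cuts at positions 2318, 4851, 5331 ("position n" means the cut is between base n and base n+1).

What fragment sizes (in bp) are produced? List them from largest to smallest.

2318, 2019, 514, 480, 380 bp

Combined cut positions (sorted): 2318, 4337, 4851, 5331.
Linear molecule, 4 cuts → 5 fragments:
  2318 − 0 = 2318 bp
  4337 − 2318 = 2019 bp
  4851 − 4337 = 514 bp
  5331 − 4851 = 480 bp
  5711 − 5331 = 380 bp
Sorted largest to smallest: 2318, 2019, 514, 480, 380 bp.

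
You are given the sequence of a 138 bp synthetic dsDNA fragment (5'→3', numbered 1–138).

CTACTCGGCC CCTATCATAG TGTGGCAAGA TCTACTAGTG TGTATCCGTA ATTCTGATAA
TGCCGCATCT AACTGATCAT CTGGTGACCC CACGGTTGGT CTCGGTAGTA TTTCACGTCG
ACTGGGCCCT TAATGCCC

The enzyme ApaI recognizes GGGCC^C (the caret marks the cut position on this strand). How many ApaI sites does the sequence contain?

1

GGGCCC occurs starting at position 124.
ApaI cuts at 1 site.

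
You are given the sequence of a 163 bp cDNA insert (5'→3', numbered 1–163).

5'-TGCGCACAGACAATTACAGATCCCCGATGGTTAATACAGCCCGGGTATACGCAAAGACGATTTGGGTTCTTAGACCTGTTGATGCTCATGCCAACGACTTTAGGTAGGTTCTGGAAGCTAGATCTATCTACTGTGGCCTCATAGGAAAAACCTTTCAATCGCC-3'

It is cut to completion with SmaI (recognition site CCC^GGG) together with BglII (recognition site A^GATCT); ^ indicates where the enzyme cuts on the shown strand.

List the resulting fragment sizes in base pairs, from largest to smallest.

The SmaI site (CCCGGG) starts at position 40.
SmaI cuts after base 3 of each site, so after position 42.
The BglII site (AGATCT) starts at position 120.
BglII cuts after the first base of each site, so after position 120.
Combined cut positions: 42, 120.
Linear molecule, 2 cuts → 3 fragments:
  1–42 → 42 bp
  43–120 → 78 bp
  121–163 → 43 bp
Sorted largest to smallest: 78, 43, 42 bp.

78, 43, 42 bp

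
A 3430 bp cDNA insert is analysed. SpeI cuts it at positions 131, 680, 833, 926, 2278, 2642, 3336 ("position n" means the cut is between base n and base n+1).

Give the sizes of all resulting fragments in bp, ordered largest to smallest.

1352, 694, 549, 364, 153, 131, 94, 93 bp

Linear molecule, 7 cuts → 8 fragments:
  131 − 0 = 131 bp
  680 − 131 = 549 bp
  833 − 680 = 153 bp
  926 − 833 = 93 bp
  2278 − 926 = 1352 bp
  2642 − 2278 = 364 bp
  3336 − 2642 = 694 bp
  3430 − 3336 = 94 bp
Sorted largest to smallest: 1352, 694, 549, 364, 153, 131, 94, 93 bp.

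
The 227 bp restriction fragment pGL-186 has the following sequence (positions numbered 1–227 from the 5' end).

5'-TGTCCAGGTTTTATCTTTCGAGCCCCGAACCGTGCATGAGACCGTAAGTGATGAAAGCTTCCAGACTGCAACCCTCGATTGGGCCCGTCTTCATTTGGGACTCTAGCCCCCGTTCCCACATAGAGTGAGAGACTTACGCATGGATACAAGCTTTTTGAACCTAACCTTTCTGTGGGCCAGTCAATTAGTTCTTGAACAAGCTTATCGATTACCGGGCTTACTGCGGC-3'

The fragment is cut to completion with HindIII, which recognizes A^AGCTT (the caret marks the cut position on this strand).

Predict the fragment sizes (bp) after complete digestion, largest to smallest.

HindIII sites (AAGCTT) start at positions 55, 148, 198.
HindIII cuts after the first base of each site, so after positions 55, 148, 198.
Linear molecule, 3 cuts → 4 fragments:
  1–55 → 55 bp
  56–148 → 93 bp
  149–198 → 50 bp
  199–227 → 29 bp
Sorted largest to smallest: 93, 55, 50, 29 bp.

93, 55, 50, 29 bp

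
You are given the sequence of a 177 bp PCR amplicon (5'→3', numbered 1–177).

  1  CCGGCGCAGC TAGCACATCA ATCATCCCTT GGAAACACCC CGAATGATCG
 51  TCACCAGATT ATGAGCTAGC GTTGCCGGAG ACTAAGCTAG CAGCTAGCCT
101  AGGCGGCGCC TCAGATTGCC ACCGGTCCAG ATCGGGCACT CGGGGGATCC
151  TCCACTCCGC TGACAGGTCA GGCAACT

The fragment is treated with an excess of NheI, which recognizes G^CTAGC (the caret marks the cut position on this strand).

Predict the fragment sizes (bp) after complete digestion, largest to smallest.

NheI sites (GCTAGC) start at positions 9, 65, 86, 93.
NheI cuts after the first base of each site, so after positions 9, 65, 86, 93.
Linear molecule, 4 cuts → 5 fragments:
  1–9 → 9 bp
  10–65 → 56 bp
  66–86 → 21 bp
  87–93 → 7 bp
  94–177 → 84 bp
Sorted largest to smallest: 84, 56, 21, 9, 7 bp.

84, 56, 21, 9, 7 bp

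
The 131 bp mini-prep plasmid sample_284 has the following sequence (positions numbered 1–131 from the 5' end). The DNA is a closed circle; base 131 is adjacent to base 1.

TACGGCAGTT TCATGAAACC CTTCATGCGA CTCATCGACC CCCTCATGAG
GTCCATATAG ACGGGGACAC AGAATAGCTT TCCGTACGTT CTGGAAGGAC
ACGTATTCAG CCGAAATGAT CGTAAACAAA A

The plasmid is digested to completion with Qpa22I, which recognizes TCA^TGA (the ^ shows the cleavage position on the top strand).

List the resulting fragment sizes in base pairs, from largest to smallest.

Qpa22I sites (TCATGA) start at positions 11, 44.
Qpa22I cuts after base 3 of each site, so after positions 13, 46.
Circular molecule, 2 cuts → 2 fragments:
  14–46 → 33 bp
  47–131 then 1–13 → 85 + 13 = 98 bp
Sorted largest to smallest: 98, 33 bp.

98, 33 bp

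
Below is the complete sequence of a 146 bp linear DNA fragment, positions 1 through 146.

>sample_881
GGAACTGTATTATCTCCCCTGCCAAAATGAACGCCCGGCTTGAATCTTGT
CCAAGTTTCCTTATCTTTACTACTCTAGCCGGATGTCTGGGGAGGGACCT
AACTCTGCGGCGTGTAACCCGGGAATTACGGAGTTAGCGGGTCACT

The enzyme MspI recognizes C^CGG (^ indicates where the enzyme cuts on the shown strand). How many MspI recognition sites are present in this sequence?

3

CCGG occurs starting at positions 35, 79, 119.
MspI cuts at 3 sites.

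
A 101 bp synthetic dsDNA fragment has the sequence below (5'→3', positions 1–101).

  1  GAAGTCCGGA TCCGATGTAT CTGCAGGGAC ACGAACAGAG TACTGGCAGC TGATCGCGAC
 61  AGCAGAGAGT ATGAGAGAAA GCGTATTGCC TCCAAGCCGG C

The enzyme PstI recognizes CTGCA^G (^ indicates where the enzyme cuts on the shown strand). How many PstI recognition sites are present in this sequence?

1

CTGCAG occurs starting at position 21.
PstI cuts at 1 site.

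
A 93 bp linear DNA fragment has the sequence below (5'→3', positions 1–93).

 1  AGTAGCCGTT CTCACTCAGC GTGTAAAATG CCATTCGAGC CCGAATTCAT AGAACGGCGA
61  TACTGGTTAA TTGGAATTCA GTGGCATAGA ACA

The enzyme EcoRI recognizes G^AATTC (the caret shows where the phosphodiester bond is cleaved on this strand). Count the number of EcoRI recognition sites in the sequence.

GAATTC occurs starting at positions 43, 74.
EcoRI cuts at 2 sites.

2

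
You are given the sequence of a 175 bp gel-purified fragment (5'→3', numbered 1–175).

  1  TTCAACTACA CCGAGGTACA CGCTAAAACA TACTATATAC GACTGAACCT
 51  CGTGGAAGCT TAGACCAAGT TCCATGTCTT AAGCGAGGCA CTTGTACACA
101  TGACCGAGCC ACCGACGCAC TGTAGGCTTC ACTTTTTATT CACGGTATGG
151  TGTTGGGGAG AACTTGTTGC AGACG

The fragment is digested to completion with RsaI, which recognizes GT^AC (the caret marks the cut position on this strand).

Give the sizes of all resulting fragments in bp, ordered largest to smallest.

RsaI sites (GTAC) start at positions 16, 94.
RsaI cuts after base 2 of each site, so after positions 17, 95.
Linear molecule, 2 cuts → 3 fragments:
  1–17 → 17 bp
  18–95 → 78 bp
  96–175 → 80 bp
Sorted largest to smallest: 80, 78, 17 bp.

80, 78, 17 bp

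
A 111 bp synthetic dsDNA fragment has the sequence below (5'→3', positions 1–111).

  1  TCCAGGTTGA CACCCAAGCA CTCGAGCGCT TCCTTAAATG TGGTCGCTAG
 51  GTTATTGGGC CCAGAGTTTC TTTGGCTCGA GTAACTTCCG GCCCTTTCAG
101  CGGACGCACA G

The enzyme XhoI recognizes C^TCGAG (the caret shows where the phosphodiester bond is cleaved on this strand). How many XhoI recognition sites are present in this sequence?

2

CTCGAG occurs starting at positions 21, 76.
XhoI cuts at 2 sites.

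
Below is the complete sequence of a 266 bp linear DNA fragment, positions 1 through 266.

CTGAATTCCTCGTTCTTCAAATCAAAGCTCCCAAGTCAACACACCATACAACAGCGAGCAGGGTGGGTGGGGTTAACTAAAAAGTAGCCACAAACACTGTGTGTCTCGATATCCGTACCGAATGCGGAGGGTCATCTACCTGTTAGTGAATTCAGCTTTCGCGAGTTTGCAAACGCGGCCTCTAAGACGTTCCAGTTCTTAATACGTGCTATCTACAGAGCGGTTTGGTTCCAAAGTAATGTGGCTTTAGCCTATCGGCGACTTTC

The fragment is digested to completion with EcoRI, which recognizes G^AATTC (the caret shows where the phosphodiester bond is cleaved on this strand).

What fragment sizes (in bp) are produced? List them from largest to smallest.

EcoRI sites (GAATTC) start at positions 3, 148.
EcoRI cuts after the first base of each site, so after positions 3, 148.
Linear molecule, 2 cuts → 3 fragments:
  1–3 → 3 bp
  4–148 → 145 bp
  149–266 → 118 bp
Sorted largest to smallest: 145, 118, 3 bp.

145, 118, 3 bp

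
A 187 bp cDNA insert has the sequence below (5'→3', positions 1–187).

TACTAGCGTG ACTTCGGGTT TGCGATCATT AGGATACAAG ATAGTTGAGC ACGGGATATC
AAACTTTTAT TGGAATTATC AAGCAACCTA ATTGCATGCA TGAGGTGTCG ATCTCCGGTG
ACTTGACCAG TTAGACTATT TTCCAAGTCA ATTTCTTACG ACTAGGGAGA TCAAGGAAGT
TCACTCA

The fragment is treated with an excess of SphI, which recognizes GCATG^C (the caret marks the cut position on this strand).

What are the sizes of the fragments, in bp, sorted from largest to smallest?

98, 89 bp

The SphI site (GCATGC) starts at position 94.
SphI cuts after base 5 of each site (before the last base), so after position 98.
Linear molecule, 1 cut → 2 fragments:
  1–98 → 98 bp
  99–187 → 89 bp
Sorted largest to smallest: 98, 89 bp.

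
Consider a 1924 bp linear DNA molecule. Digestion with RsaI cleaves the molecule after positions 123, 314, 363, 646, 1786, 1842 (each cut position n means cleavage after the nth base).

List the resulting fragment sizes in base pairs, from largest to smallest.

Linear molecule, 6 cuts → 7 fragments:
  123 − 0 = 123 bp
  314 − 123 = 191 bp
  363 − 314 = 49 bp
  646 − 363 = 283 bp
  1786 − 646 = 1140 bp
  1842 − 1786 = 56 bp
  1924 − 1842 = 82 bp
Sorted largest to smallest: 1140, 283, 191, 123, 82, 56, 49 bp.

1140, 283, 191, 123, 82, 56, 49 bp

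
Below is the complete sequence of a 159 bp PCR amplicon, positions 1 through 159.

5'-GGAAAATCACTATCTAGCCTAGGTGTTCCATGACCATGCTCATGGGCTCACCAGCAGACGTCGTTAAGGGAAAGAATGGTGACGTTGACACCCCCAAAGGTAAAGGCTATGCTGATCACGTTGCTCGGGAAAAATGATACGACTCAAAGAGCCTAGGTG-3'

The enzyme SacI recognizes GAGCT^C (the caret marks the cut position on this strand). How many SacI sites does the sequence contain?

0

No occurrence of GAGCTC is present in the sequence.
SacI does not cut: 0 sites.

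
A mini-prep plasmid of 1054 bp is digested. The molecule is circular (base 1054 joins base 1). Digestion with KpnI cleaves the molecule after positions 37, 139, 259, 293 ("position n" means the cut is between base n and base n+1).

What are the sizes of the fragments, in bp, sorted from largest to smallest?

798, 120, 102, 34 bp

Circular molecule, 4 cuts → 4 fragments:
  139 − 37 = 102 bp
  259 − 139 = 120 bp
  293 − 259 = 34 bp
  wrap: 1054 − 293 + 37 = 798 bp
Sorted largest to smallest: 798, 120, 102, 34 bp.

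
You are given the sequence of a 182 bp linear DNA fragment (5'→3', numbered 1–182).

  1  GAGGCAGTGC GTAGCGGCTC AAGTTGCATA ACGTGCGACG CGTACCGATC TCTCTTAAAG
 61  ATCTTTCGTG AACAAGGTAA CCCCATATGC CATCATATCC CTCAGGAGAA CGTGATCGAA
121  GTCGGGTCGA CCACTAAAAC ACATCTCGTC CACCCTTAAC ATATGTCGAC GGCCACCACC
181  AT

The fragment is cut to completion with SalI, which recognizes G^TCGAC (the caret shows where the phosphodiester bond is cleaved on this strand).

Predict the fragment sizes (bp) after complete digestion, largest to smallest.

126, 39, 17 bp

SalI sites (GTCGAC) start at positions 126, 165.
SalI cuts after the first base of each site, so after positions 126, 165.
Linear molecule, 2 cuts → 3 fragments:
  1–126 → 126 bp
  127–165 → 39 bp
  166–182 → 17 bp
Sorted largest to smallest: 126, 39, 17 bp.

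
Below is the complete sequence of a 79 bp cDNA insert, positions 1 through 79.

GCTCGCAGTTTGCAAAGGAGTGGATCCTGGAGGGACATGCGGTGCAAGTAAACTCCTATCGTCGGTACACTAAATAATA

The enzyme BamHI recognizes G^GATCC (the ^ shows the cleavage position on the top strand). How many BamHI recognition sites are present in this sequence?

1

GGATCC occurs starting at position 22.
BamHI cuts at 1 site.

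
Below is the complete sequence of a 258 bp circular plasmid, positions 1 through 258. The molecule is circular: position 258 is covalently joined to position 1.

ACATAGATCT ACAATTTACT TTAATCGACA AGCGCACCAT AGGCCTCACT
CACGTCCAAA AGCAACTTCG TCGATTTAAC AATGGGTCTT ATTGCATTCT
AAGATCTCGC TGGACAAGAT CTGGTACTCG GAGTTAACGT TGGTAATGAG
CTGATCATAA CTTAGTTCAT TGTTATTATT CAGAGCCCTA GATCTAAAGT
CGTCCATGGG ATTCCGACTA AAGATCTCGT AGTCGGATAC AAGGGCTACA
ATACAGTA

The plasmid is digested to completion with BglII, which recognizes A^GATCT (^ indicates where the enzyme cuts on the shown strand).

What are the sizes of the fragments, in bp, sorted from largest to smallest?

BglII sites (AGATCT) start at positions 5, 102, 117, 190, 222.
BglII cuts after the first base of each site, so after positions 5, 102, 117, 190, 222.
Circular molecule, 5 cuts → 5 fragments:
  6–102 → 97 bp
  103–117 → 15 bp
  118–190 → 73 bp
  191–222 → 32 bp
  223–258 then 1–5 → 36 + 5 = 41 bp
Sorted largest to smallest: 97, 73, 41, 32, 15 bp.

97, 73, 41, 32, 15 bp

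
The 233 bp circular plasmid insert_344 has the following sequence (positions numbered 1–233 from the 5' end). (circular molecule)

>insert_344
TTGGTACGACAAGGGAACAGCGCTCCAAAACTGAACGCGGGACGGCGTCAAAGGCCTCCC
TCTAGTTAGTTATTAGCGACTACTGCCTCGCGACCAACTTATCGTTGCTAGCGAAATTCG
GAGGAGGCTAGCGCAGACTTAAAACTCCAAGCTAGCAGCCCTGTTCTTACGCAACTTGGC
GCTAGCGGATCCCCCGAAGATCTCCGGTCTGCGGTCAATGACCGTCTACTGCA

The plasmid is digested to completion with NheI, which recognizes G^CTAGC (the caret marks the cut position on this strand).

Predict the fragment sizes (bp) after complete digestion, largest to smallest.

159, 30, 24, 20 bp

NheI sites (GCTAGC) start at positions 107, 127, 151, 181.
NheI cuts after the first base of each site, so after positions 107, 127, 151, 181.
Circular molecule, 4 cuts → 4 fragments:
  108–127 → 20 bp
  128–151 → 24 bp
  152–181 → 30 bp
  182–233 then 1–107 → 52 + 107 = 159 bp
Sorted largest to smallest: 159, 30, 24, 20 bp.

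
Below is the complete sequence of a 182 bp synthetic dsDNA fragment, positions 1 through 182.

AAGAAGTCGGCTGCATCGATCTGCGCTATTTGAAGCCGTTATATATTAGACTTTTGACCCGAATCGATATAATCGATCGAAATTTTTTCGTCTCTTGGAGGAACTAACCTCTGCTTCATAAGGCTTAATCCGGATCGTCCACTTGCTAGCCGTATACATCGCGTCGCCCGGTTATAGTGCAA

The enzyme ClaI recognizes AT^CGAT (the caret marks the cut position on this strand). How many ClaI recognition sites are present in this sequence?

3

ATCGAT occurs starting at positions 15, 63, 72.
ClaI cuts at 3 sites.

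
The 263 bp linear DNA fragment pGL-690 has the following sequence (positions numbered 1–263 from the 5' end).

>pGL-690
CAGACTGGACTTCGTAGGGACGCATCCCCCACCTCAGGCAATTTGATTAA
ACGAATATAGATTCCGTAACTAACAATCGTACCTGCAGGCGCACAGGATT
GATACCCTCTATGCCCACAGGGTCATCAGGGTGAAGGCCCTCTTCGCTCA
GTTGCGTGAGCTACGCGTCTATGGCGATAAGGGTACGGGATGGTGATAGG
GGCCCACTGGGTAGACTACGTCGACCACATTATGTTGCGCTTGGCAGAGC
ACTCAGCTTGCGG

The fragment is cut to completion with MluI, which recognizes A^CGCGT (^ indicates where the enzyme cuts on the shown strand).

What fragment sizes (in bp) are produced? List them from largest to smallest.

163, 100 bp

The MluI site (ACGCGT) starts at position 163.
MluI cuts after the first base of each site, so after position 163.
Linear molecule, 1 cut → 2 fragments:
  1–163 → 163 bp
  164–263 → 100 bp
Sorted largest to smallest: 163, 100 bp.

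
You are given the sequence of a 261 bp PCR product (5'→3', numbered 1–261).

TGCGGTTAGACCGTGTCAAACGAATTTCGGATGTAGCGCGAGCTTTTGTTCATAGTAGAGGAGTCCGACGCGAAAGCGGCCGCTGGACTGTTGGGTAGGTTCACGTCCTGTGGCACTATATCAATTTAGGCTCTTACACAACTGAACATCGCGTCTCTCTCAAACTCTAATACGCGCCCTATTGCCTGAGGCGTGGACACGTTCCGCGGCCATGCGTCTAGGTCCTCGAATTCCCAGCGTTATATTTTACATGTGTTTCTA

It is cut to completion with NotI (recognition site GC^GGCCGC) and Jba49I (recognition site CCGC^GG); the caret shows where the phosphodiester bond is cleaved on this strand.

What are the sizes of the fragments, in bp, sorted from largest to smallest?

The NotI site (GCGGCCGC) starts at position 76.
NotI cuts after base 2 of each site, so after position 77.
The Jba49I site (CCGCGG) starts at position 204.
Jba49I cuts after base 4 of each site, so after position 207.
Combined cut positions: 77, 207.
Linear molecule, 2 cuts → 3 fragments:
  1–77 → 77 bp
  78–207 → 130 bp
  208–261 → 54 bp
Sorted largest to smallest: 130, 77, 54 bp.

130, 77, 54 bp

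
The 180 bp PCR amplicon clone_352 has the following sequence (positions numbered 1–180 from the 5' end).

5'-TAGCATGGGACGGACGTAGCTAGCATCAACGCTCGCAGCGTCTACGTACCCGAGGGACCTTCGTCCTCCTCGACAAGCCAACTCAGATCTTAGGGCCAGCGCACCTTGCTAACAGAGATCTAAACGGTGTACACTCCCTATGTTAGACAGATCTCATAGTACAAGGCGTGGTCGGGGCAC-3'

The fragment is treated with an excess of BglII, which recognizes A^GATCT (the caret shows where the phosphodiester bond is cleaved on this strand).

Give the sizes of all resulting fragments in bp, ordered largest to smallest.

85, 33, 31, 31 bp

BglII sites (AGATCT) start at positions 85, 116, 149.
BglII cuts after the first base of each site, so after positions 85, 116, 149.
Linear molecule, 3 cuts → 4 fragments:
  1–85 → 85 bp
  86–116 → 31 bp
  117–149 → 33 bp
  150–180 → 31 bp
Sorted largest to smallest: 85, 33, 31, 31 bp.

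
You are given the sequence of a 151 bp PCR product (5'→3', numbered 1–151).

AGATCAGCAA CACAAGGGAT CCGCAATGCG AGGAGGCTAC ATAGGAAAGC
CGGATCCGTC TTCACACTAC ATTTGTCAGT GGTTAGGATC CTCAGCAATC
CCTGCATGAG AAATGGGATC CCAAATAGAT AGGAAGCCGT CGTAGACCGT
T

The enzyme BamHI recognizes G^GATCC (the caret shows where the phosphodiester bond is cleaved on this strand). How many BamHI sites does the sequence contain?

4

GGATCC occurs starting at positions 17, 52, 86, 116.
BamHI cuts at 4 sites.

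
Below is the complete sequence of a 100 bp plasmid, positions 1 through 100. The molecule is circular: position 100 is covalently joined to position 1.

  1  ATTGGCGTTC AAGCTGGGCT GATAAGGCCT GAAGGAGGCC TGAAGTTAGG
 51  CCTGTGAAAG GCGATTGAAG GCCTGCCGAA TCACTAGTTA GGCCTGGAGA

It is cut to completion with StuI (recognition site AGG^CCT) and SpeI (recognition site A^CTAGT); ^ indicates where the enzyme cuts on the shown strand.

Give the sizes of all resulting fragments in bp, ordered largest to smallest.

StuI sites (AGGCCT) start at positions 25, 36, 48, 69, 90.
StuI cuts after base 3 of each site, so after positions 27, 38, 50, 71, 92.
The SpeI site (ACTAGT) starts at position 83.
SpeI cuts after the first base of each site, so after position 83.
Combined cut positions: 27, 38, 50, 71, 83, 92.
Circular molecule, 6 cuts → 6 fragments:
  28–38 → 11 bp
  39–50 → 12 bp
  51–71 → 21 bp
  72–83 → 12 bp
  84–92 → 9 bp
  93–100 then 1–27 → 8 + 27 = 35 bp
Sorted largest to smallest: 35, 21, 12, 12, 11, 9 bp.

35, 21, 12, 12, 11, 9 bp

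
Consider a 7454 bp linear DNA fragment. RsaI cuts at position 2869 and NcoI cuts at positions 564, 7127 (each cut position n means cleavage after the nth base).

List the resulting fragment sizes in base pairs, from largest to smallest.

Combined cut positions (sorted): 564, 2869, 7127.
Linear molecule, 3 cuts → 4 fragments:
  564 − 0 = 564 bp
  2869 − 564 = 2305 bp
  7127 − 2869 = 4258 bp
  7454 − 7127 = 327 bp
Sorted largest to smallest: 4258, 2305, 564, 327 bp.

4258, 2305, 564, 327 bp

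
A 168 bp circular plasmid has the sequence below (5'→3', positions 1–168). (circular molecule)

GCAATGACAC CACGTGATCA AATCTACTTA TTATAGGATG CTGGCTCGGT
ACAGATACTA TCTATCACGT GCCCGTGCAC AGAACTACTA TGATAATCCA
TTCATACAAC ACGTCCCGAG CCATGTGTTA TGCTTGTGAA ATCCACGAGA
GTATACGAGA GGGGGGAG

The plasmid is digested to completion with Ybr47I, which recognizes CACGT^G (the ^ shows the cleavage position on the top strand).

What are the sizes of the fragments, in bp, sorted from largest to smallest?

Ybr47I sites (CACGTG) start at positions 11, 66.
Ybr47I cuts after base 5 of each site (before the last base), so after positions 15, 70.
Circular molecule, 2 cuts → 2 fragments:
  16–70 → 55 bp
  71–168 then 1–15 → 98 + 15 = 113 bp
Sorted largest to smallest: 113, 55 bp.

113, 55 bp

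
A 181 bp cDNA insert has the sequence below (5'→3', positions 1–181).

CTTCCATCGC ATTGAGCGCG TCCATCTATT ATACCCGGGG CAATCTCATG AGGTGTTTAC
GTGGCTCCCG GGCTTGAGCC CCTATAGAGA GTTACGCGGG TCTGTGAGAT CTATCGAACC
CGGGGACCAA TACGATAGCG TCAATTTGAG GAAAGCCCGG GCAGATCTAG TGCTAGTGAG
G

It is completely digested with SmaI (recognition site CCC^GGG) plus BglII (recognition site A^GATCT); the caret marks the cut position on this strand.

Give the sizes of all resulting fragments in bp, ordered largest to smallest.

SmaI sites (CCCGGG) start at positions 34, 67, 119, 156.
SmaI cuts after base 3 of each site, so after positions 36, 69, 121, 158.
BglII sites (AGATCT) start at positions 107, 163.
BglII cuts after the first base of each site, so after positions 107, 163.
Combined cut positions: 36, 69, 107, 121, 158, 163.
Linear molecule, 6 cuts → 7 fragments:
  1–36 → 36 bp
  37–69 → 33 bp
  70–107 → 38 bp
  108–121 → 14 bp
  122–158 → 37 bp
  159–163 → 5 bp
  164–181 → 18 bp
Sorted largest to smallest: 38, 37, 36, 33, 18, 14, 5 bp.

38, 37, 36, 33, 18, 14, 5 bp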